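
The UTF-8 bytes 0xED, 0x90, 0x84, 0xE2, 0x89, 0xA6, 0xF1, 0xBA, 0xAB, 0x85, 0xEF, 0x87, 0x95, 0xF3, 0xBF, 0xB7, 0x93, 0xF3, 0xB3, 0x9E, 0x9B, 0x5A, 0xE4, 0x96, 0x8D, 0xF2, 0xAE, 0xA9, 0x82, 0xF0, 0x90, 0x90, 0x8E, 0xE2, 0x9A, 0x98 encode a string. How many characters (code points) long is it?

11

Byte at offset 0: 0xED = 11101101 → 3-byte char (#1). Advance 3.
Byte at offset 3: 0xE2 = 11100010 → 3-byte char (#2). Advance 3.
Byte at offset 6: 0xF1 = 11110001 → 4-byte char (#3). Advance 4.
Byte at offset 10: 0xEF = 11101111 → 3-byte char (#4). Advance 3.
Byte at offset 13: 0xF3 = 11110011 → 4-byte char (#5). Advance 4.
Byte at offset 17: 0xF3 = 11110011 → 4-byte char (#6). Advance 4.
Byte at offset 21: 0x5A = 01011010 → 1-byte char (#7). Advance 1.
Byte at offset 22: 0xE4 = 11100100 → 3-byte char (#8). Advance 3.
Byte at offset 25: 0xF2 = 11110010 → 4-byte char (#9). Advance 4.
Byte at offset 29: 0xF0 = 11110000 → 4-byte char (#10). Advance 4.
Byte at offset 33: 0xE2 = 11100010 → 3-byte char (#11). Advance 3.
Reached end at offset 36 after 11 code points.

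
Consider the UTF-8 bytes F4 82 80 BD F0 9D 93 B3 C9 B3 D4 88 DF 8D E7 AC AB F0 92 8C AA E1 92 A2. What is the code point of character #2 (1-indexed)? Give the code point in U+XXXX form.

Offset 0: leading byte 0xF4 = 11110100 → 4-byte char #1 = F4 82 80 BD.
Offset 4: leading byte 0xF0 = 11110000 → 4-byte char #2 = F0 9D 93 B3.
Leading byte 0xF0 = 11110000 matches 11110xxx → 4-byte sequence.
Byte 1: 0xF0 = 11110000, payload 000 (3 bits).
Byte 2: 0x9D = 10011101 (10xxxxxx ✓), payload 011101.
Byte 3: 0x93 = 10010011 (10xxxxxx ✓), payload 010011.
Byte 4: 0xB3 = 10110011 (10xxxxxx ✓), payload 110011.
Concatenate: 000011101010011110011 = 0x1D4F3 (21 bits → U+1D4F3).

U+1D4F3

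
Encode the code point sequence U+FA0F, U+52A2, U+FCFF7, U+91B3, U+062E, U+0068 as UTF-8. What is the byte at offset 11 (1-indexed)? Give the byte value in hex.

1-indexed offset 11 is 0-indexed offset 10.
U+FA0F → 3-byte form EF A8 8F at offsets 0–2.
U+52A2 → 3-byte form E5 8A A2 at offsets 3–5.
U+FCFF7 → 4-byte form F3 BC BF B7 at offsets 6–9.
U+91B3 → 3-byte form E9 86 B3 at offsets 10–12.
Offset 10 falls in char 4's range; it's byte 1 of E9 86 B3 = 0xE9.

0xE9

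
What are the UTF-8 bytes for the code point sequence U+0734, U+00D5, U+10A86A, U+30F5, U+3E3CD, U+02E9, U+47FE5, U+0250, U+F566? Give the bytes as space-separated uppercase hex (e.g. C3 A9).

U+0734: 2-byte form → DC B4.
U+00D5: 2-byte form → C3 95.
U+10A86A: 4-byte form → F4 8A A1 AA.
U+30F5: 3-byte form → E3 83 B5.
U+3E3CD: 4-byte form → F0 BE 8F 8D.
U+02E9: 2-byte form → CB A9.
U+47FE5: 4-byte form → F1 87 BF A5.
U+0250: 2-byte form → C9 90.
U+F566: 3-byte form → EF 95 A6.
Concatenated (26 bytes): DC B4 C3 95 F4 8A A1 AA E3 83 B5 F0 BE 8F 8D CB A9 F1 87 BF A5 C9 90 EF 95 A6.

DC B4 C3 95 F4 8A A1 AA E3 83 B5 F0 BE 8F 8D CB A9 F1 87 BF A5 C9 90 EF 95 A6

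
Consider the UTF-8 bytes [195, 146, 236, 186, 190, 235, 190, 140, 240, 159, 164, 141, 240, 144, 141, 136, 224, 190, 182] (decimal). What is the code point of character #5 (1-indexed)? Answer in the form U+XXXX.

U+10348

Offset 0: leading byte 0xC3 = 11000011 → 2-byte char #1 = C3 92.
Offset 2: leading byte 0xEC = 11101100 → 3-byte char #2 = EC BA BE.
Offset 5: leading byte 0xEB = 11101011 → 3-byte char #3 = EB BE 8C.
Offset 8: leading byte 0xF0 = 11110000 → 4-byte char #4 = F0 9F A4 8D.
Offset 12: leading byte 0xF0 = 11110000 → 4-byte char #5 = F0 90 8D 88.
Leading byte 0xF0 = 11110000 matches 11110xxx → 4-byte sequence.
Byte 1: 0xF0 = 11110000, payload 000 (3 bits).
Byte 2: 0x90 = 10010000 (10xxxxxx ✓), payload 010000.
Byte 3: 0x8D = 10001101 (10xxxxxx ✓), payload 001101.
Byte 4: 0x88 = 10001000 (10xxxxxx ✓), payload 001000.
Concatenate: 000010000001101001000 = 0x10348 (21 bits → U+10348).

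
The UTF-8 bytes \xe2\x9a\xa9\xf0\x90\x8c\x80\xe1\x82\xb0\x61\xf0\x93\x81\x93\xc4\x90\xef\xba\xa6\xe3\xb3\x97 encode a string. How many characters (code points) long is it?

Byte at offset 0: 0xE2 = 11100010 → 3-byte char (#1). Advance 3.
Byte at offset 3: 0xF0 = 11110000 → 4-byte char (#2). Advance 4.
Byte at offset 7: 0xE1 = 11100001 → 3-byte char (#3). Advance 3.
Byte at offset 10: 0x61 = 01100001 → 1-byte char (#4). Advance 1.
Byte at offset 11: 0xF0 = 11110000 → 4-byte char (#5). Advance 4.
Byte at offset 15: 0xC4 = 11000100 → 2-byte char (#6). Advance 2.
Byte at offset 17: 0xEF = 11101111 → 3-byte char (#7). Advance 3.
Byte at offset 20: 0xE3 = 11100011 → 3-byte char (#8). Advance 3.
Reached end at offset 23 after 8 code points.

8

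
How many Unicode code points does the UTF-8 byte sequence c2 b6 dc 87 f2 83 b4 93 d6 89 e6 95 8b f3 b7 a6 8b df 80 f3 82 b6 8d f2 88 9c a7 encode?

Byte at offset 0: 0xC2 = 11000010 → 2-byte char (#1). Advance 2.
Byte at offset 2: 0xDC = 11011100 → 2-byte char (#2). Advance 2.
Byte at offset 4: 0xF2 = 11110010 → 4-byte char (#3). Advance 4.
Byte at offset 8: 0xD6 = 11010110 → 2-byte char (#4). Advance 2.
Byte at offset 10: 0xE6 = 11100110 → 3-byte char (#5). Advance 3.
Byte at offset 13: 0xF3 = 11110011 → 4-byte char (#6). Advance 4.
Byte at offset 17: 0xDF = 11011111 → 2-byte char (#7). Advance 2.
Byte at offset 19: 0xF3 = 11110011 → 4-byte char (#8). Advance 4.
Byte at offset 23: 0xF2 = 11110010 → 4-byte char (#9). Advance 4.
Reached end at offset 27 after 9 code points.

9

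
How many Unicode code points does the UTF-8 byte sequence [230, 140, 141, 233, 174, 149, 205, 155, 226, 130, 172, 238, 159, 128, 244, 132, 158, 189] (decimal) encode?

Byte at offset 0: 0xE6 = 11100110 → 3-byte char (#1). Advance 3.
Byte at offset 3: 0xE9 = 11101001 → 3-byte char (#2). Advance 3.
Byte at offset 6: 0xCD = 11001101 → 2-byte char (#3). Advance 2.
Byte at offset 8: 0xE2 = 11100010 → 3-byte char (#4). Advance 3.
Byte at offset 11: 0xEE = 11101110 → 3-byte char (#5). Advance 3.
Byte at offset 14: 0xF4 = 11110100 → 4-byte char (#6). Advance 4.
Reached end at offset 18 after 6 code points.

6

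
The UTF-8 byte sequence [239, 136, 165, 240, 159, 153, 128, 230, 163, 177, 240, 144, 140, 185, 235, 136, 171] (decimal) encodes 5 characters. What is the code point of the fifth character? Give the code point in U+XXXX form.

U+B22B

Offset 0: leading byte 0xEF = 11101111 → 3-byte char #1 = EF 88 A5.
Offset 3: leading byte 0xF0 = 11110000 → 4-byte char #2 = F0 9F 99 80.
Offset 7: leading byte 0xE6 = 11100110 → 3-byte char #3 = E6 A3 B1.
Offset 10: leading byte 0xF0 = 11110000 → 4-byte char #4 = F0 90 8C B9.
Offset 14: leading byte 0xEB = 11101011 → 3-byte char #5 = EB 88 AB.
Leading byte 0xEB = 11101011 matches 1110xxxx → 3-byte sequence.
Byte 1: 0xEB = 11101011, payload 1011 (4 bits).
Byte 2: 0x88 = 10001000 (10xxxxxx ✓), payload 001000.
Byte 3: 0xAB = 10101011 (10xxxxxx ✓), payload 101011.
Concatenate: 1011001000101011 = 0xB22B (16 bits → U+B22B).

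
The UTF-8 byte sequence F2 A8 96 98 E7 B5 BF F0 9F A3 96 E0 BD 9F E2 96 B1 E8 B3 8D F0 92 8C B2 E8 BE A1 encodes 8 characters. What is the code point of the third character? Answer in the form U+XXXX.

U+1F8D6

Offset 0: leading byte 0xF2 = 11110010 → 4-byte char #1 = F2 A8 96 98.
Offset 4: leading byte 0xE7 = 11100111 → 3-byte char #2 = E7 B5 BF.
Offset 7: leading byte 0xF0 = 11110000 → 4-byte char #3 = F0 9F A3 96.
Leading byte 0xF0 = 11110000 matches 11110xxx → 4-byte sequence.
Byte 1: 0xF0 = 11110000, payload 000 (3 bits).
Byte 2: 0x9F = 10011111 (10xxxxxx ✓), payload 011111.
Byte 3: 0xA3 = 10100011 (10xxxxxx ✓), payload 100011.
Byte 4: 0x96 = 10010110 (10xxxxxx ✓), payload 010110.
Concatenate: 000011111100011010110 = 0x1F8D6 (21 bits → U+1F8D6).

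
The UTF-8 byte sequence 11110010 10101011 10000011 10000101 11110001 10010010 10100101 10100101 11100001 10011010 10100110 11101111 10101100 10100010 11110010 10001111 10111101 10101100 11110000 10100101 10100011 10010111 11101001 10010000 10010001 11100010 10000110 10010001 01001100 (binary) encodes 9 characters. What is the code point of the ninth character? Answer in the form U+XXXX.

U+004C

Offset 0: leading byte 0xF2 = 11110010 → 4-byte char #1 = F2 AB 83 85.
Offset 4: leading byte 0xF1 = 11110001 → 4-byte char #2 = F1 92 A5 A5.
Offset 8: leading byte 0xE1 = 11100001 → 3-byte char #3 = E1 9A A6.
Offset 11: leading byte 0xEF = 11101111 → 3-byte char #4 = EF AC A2.
Offset 14: leading byte 0xF2 = 11110010 → 4-byte char #5 = F2 8F BD AC.
Offset 18: leading byte 0xF0 = 11110000 → 4-byte char #6 = F0 A5 A3 97.
Offset 22: leading byte 0xE9 = 11101001 → 3-byte char #7 = E9 90 91.
Offset 25: leading byte 0xE2 = 11100010 → 3-byte char #8 = E2 86 91.
Offset 28: leading byte 0x4C = 01001100 → 1-byte char #9 = 4C.
Leading byte 0x4C = 01001100 matches 0xxxxxxx → 1-byte sequence.
Byte 1: 0x4C = 01001100, payload 1001100 (7 bits).
Concatenate: 1001100 = 0x4C (7 bits → U+004C).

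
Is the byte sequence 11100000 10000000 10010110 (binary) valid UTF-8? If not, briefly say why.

Leading byte 0xE0 = 11100000 → 3-byte form.
Continuation bytes all match 10xxxxxx. Payload decodes to 0x16.
But 0x16 < 0x800, the minimum for a 3-byte sequence — this is an overlong encoding.

invalid (overlong encoding)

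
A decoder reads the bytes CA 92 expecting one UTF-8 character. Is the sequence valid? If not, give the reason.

Leading byte 0xCA = 11001010 → 2-byte form.
Continuation bytes 0x92=10010010 all match 10xxxxxx.
Decoded value 0x292 is ≥ 0x80 (shortest form) and not a surrogate.

valid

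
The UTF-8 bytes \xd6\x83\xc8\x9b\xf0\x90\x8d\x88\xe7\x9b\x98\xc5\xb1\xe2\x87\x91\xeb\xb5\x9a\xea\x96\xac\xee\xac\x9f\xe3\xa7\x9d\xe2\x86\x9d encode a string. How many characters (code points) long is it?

Byte at offset 0: 0xD6 = 11010110 → 2-byte char (#1). Advance 2.
Byte at offset 2: 0xC8 = 11001000 → 2-byte char (#2). Advance 2.
Byte at offset 4: 0xF0 = 11110000 → 4-byte char (#3). Advance 4.
Byte at offset 8: 0xE7 = 11100111 → 3-byte char (#4). Advance 3.
Byte at offset 11: 0xC5 = 11000101 → 2-byte char (#5). Advance 2.
Byte at offset 13: 0xE2 = 11100010 → 3-byte char (#6). Advance 3.
Byte at offset 16: 0xEB = 11101011 → 3-byte char (#7). Advance 3.
Byte at offset 19: 0xEA = 11101010 → 3-byte char (#8). Advance 3.
Byte at offset 22: 0xEE = 11101110 → 3-byte char (#9). Advance 3.
Byte at offset 25: 0xE3 = 11100011 → 3-byte char (#10). Advance 3.
Byte at offset 28: 0xE2 = 11100010 → 3-byte char (#11). Advance 3.
Reached end at offset 31 after 11 code points.

11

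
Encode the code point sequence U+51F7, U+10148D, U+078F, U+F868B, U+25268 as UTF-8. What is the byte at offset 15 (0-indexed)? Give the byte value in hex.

0x89

U+51F7 → 3-byte form E5 87 B7 at offsets 0–2.
U+10148D → 4-byte form F4 81 92 8D at offsets 3–6.
U+078F → 2-byte form DE 8F at offsets 7–8.
U+F868B → 4-byte form F3 B8 9A 8B at offsets 9–12.
U+25268 → 4-byte form F0 A5 89 A8 at offsets 13–16.
Offset 15 falls in char 5's range; it's byte 3 of F0 A5 89 A8 = 0x89.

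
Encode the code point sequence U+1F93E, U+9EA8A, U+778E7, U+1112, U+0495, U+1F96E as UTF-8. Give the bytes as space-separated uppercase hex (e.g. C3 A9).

U+1F93E: 4-byte form → F0 9F A4 BE.
U+9EA8A: 4-byte form → F2 9E AA 8A.
U+778E7: 4-byte form → F1 B7 A3 A7.
U+1112: 3-byte form → E1 84 92.
U+0495: 2-byte form → D2 95.
U+1F96E: 4-byte form → F0 9F A5 AE.
Concatenated (21 bytes): F0 9F A4 BE F2 9E AA 8A F1 B7 A3 A7 E1 84 92 D2 95 F0 9F A5 AE.

F0 9F A4 BE F2 9E AA 8A F1 B7 A3 A7 E1 84 92 D2 95 F0 9F A5 AE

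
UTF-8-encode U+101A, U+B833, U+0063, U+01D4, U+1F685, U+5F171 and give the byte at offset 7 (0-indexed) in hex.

0xC7

U+101A → 3-byte form E1 80 9A at offsets 0–2.
U+B833 → 3-byte form EB A0 B3 at offsets 3–5.
U+0063 → 1-byte form 63 at offsets 6–6.
U+01D4 → 2-byte form C7 94 at offsets 7–8.
Offset 7 falls in char 4's range; it's byte 1 of C7 94 = 0xC7.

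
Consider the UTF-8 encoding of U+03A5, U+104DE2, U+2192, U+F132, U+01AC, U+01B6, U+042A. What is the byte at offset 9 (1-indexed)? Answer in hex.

1-indexed offset 9 is 0-indexed offset 8.
U+03A5 → 2-byte form CE A5 at offsets 0–1.
U+104DE2 → 4-byte form F4 84 B7 A2 at offsets 2–5.
U+2192 → 3-byte form E2 86 92 at offsets 6–8.
Offset 8 falls in char 3's range; it's byte 3 of E2 86 92 = 0x92.

0x92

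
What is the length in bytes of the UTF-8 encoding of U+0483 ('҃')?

2

U+0483 = 0x483. UTF-8 uses 1 byte below 0x80, 2 below 0x800, 3 below 0x10000, 4 up to 0x10FFFF. 0x483 is in U+0080–U+07FF → 2 bytes.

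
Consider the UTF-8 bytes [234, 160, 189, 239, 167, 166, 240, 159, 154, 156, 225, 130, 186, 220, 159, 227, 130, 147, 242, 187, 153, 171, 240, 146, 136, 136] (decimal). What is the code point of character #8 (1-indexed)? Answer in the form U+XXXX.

U+12208

Offset 0: leading byte 0xEA = 11101010 → 3-byte char #1 = EA A0 BD.
Offset 3: leading byte 0xEF = 11101111 → 3-byte char #2 = EF A7 A6.
Offset 6: leading byte 0xF0 = 11110000 → 4-byte char #3 = F0 9F 9A 9C.
Offset 10: leading byte 0xE1 = 11100001 → 3-byte char #4 = E1 82 BA.
Offset 13: leading byte 0xDC = 11011100 → 2-byte char #5 = DC 9F.
Offset 15: leading byte 0xE3 = 11100011 → 3-byte char #6 = E3 82 93.
Offset 18: leading byte 0xF2 = 11110010 → 4-byte char #7 = F2 BB 99 AB.
Offset 22: leading byte 0xF0 = 11110000 → 4-byte char #8 = F0 92 88 88.
Leading byte 0xF0 = 11110000 matches 11110xxx → 4-byte sequence.
Byte 1: 0xF0 = 11110000, payload 000 (3 bits).
Byte 2: 0x92 = 10010010 (10xxxxxx ✓), payload 010010.
Byte 3: 0x88 = 10001000 (10xxxxxx ✓), payload 001000.
Byte 4: 0x88 = 10001000 (10xxxxxx ✓), payload 001000.
Concatenate: 000010010001000001000 = 0x12208 (21 bits → U+12208).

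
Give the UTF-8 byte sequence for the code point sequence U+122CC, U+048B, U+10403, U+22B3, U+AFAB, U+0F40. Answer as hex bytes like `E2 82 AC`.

F0 92 8B 8C D2 8B F0 90 90 83 E2 8A B3 EA BE AB E0 BD 80

U+122CC: 4-byte form → F0 92 8B 8C.
U+048B: 2-byte form → D2 8B.
U+10403: 4-byte form → F0 90 90 83.
U+22B3: 3-byte form → E2 8A B3.
U+AFAB: 3-byte form → EA BE AB.
U+0F40: 3-byte form → E0 BD 80.
Concatenated (19 bytes): F0 92 8B 8C D2 8B F0 90 90 83 E2 8A B3 EA BE AB E0 BD 80.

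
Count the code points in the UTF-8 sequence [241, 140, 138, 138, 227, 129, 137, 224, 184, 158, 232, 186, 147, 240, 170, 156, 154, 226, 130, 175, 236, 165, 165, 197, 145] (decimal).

Byte at offset 0: 0xF1 = 11110001 → 4-byte char (#1). Advance 4.
Byte at offset 4: 0xE3 = 11100011 → 3-byte char (#2). Advance 3.
Byte at offset 7: 0xE0 = 11100000 → 3-byte char (#3). Advance 3.
Byte at offset 10: 0xE8 = 11101000 → 3-byte char (#4). Advance 3.
Byte at offset 13: 0xF0 = 11110000 → 4-byte char (#5). Advance 4.
Byte at offset 17: 0xE2 = 11100010 → 3-byte char (#6). Advance 3.
Byte at offset 20: 0xEC = 11101100 → 3-byte char (#7). Advance 3.
Byte at offset 23: 0xC5 = 11000101 → 2-byte char (#8). Advance 2.
Reached end at offset 25 after 8 code points.

8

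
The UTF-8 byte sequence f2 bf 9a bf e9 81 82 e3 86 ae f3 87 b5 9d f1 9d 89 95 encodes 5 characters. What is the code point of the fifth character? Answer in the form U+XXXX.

Offset 0: leading byte 0xF2 = 11110010 → 4-byte char #1 = F2 BF 9A BF.
Offset 4: leading byte 0xE9 = 11101001 → 3-byte char #2 = E9 81 82.
Offset 7: leading byte 0xE3 = 11100011 → 3-byte char #3 = E3 86 AE.
Offset 10: leading byte 0xF3 = 11110011 → 4-byte char #4 = F3 87 B5 9D.
Offset 14: leading byte 0xF1 = 11110001 → 4-byte char #5 = F1 9D 89 95.
Leading byte 0xF1 = 11110001 matches 11110xxx → 4-byte sequence.
Byte 1: 0xF1 = 11110001, payload 001 (3 bits).
Byte 2: 0x9D = 10011101 (10xxxxxx ✓), payload 011101.
Byte 3: 0x89 = 10001001 (10xxxxxx ✓), payload 001001.
Byte 4: 0x95 = 10010101 (10xxxxxx ✓), payload 010101.
Concatenate: 001011101001001010101 = 0x5D255 (21 bits → U+5D255).

U+5D255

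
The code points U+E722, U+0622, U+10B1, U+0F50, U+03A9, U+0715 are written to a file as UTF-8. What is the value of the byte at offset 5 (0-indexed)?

U+E722 → 3-byte form EE 9C A2 at offsets 0–2.
U+0622 → 2-byte form D8 A2 at offsets 3–4.
U+10B1 → 3-byte form E1 82 B1 at offsets 5–7.
Offset 5 falls in char 3's range; it's byte 1 of E1 82 B1 = 0xE1.

0xE1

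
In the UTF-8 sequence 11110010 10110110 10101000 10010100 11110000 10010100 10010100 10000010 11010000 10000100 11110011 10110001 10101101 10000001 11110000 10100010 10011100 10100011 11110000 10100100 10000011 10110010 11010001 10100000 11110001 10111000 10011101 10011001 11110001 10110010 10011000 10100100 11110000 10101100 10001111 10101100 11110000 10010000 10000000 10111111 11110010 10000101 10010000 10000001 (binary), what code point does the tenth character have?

U+2C3EC

Offset 0: leading byte 0xF2 = 11110010 → 4-byte char #1 = F2 B6 A8 94.
Offset 4: leading byte 0xF0 = 11110000 → 4-byte char #2 = F0 94 94 82.
Offset 8: leading byte 0xD0 = 11010000 → 2-byte char #3 = D0 84.
Offset 10: leading byte 0xF3 = 11110011 → 4-byte char #4 = F3 B1 AD 81.
Offset 14: leading byte 0xF0 = 11110000 → 4-byte char #5 = F0 A2 9C A3.
Offset 18: leading byte 0xF0 = 11110000 → 4-byte char #6 = F0 A4 83 B2.
Offset 22: leading byte 0xD1 = 11010001 → 2-byte char #7 = D1 A0.
Offset 24: leading byte 0xF1 = 11110001 → 4-byte char #8 = F1 B8 9D 99.
Offset 28: leading byte 0xF1 = 11110001 → 4-byte char #9 = F1 B2 98 A4.
Offset 32: leading byte 0xF0 = 11110000 → 4-byte char #10 = F0 AC 8F AC.
Leading byte 0xF0 = 11110000 matches 11110xxx → 4-byte sequence.
Byte 1: 0xF0 = 11110000, payload 000 (3 bits).
Byte 2: 0xAC = 10101100 (10xxxxxx ✓), payload 101100.
Byte 3: 0x8F = 10001111 (10xxxxxx ✓), payload 001111.
Byte 4: 0xAC = 10101100 (10xxxxxx ✓), payload 101100.
Concatenate: 000101100001111101100 = 0x2C3EC (21 bits → U+2C3EC).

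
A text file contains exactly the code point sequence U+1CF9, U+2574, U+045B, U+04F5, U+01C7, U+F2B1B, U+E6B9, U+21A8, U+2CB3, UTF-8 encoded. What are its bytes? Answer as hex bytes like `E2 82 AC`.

U+1CF9: 3-byte form → E1 B3 B9.
U+2574: 3-byte form → E2 95 B4.
U+045B: 2-byte form → D1 9B.
U+04F5: 2-byte form → D3 B5.
U+01C7: 2-byte form → C7 87.
U+F2B1B: 4-byte form → F3 B2 AC 9B.
U+E6B9: 3-byte form → EE 9A B9.
U+21A8: 3-byte form → E2 86 A8.
U+2CB3: 3-byte form → E2 B2 B3.
Concatenated (25 bytes): E1 B3 B9 E2 95 B4 D1 9B D3 B5 C7 87 F3 B2 AC 9B EE 9A B9 E2 86 A8 E2 B2 B3.

E1 B3 B9 E2 95 B4 D1 9B D3 B5 C7 87 F3 B2 AC 9B EE 9A B9 E2 86 A8 E2 B2 B3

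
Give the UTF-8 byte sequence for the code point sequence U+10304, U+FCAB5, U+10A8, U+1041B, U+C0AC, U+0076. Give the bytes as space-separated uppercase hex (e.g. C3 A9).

U+10304: 4-byte form → F0 90 8C 84.
U+FCAB5: 4-byte form → F3 BC AA B5.
U+10A8: 3-byte form → E1 82 A8.
U+1041B: 4-byte form → F0 90 90 9B.
U+C0AC: 3-byte form → EC 82 AC.
U+0076: 1-byte form → 76.
Concatenated (19 bytes): F0 90 8C 84 F3 BC AA B5 E1 82 A8 F0 90 90 9B EC 82 AC 76.

F0 90 8C 84 F3 BC AA B5 E1 82 A8 F0 90 90 9B EC 82 AC 76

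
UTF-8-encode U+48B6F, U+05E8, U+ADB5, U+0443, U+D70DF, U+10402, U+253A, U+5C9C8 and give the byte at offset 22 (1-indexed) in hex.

1-indexed offset 22 is 0-indexed offset 21.
U+48B6F → 4-byte form F1 88 AD AF at offsets 0–3.
U+05E8 → 2-byte form D7 A8 at offsets 4–5.
U+ADB5 → 3-byte form EA B6 B5 at offsets 6–8.
U+0443 → 2-byte form D1 83 at offsets 9–10.
U+D70DF → 4-byte form F3 97 83 9F at offsets 11–14.
U+10402 → 4-byte form F0 90 90 82 at offsets 15–18.
U+253A → 3-byte form E2 94 BA at offsets 19–21.
Offset 21 falls in char 7's range; it's byte 3 of E2 94 BA = 0xBA.

0xBA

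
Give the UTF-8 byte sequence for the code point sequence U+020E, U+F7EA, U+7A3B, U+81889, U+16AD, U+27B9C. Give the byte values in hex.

U+020E: 2-byte form → C8 8E.
U+F7EA: 3-byte form → EF 9F AA.
U+7A3B: 3-byte form → E7 A8 BB.
U+81889: 4-byte form → F2 81 A2 89.
U+16AD: 3-byte form → E1 9A AD.
U+27B9C: 4-byte form → F0 A7 AE 9C.
Concatenated (19 bytes): C8 8E EF 9F AA E7 A8 BB F2 81 A2 89 E1 9A AD F0 A7 AE 9C.

C8 8E EF 9F AA E7 A8 BB F2 81 A2 89 E1 9A AD F0 A7 AE 9C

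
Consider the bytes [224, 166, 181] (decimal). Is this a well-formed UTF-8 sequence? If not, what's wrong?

Leading byte 0xE0 = 11100000 → 3-byte form.
Continuation bytes 0xA6=10100110, 0xB5=10110101 all match 10xxxxxx.
Decoded value 0x9B5 is ≥ 0x800 (shortest form) and not a surrogate.

valid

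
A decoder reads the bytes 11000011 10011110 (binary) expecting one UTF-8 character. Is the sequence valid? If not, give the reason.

Leading byte 0xC3 = 11000011 → 2-byte form.
Continuation bytes 0x9E=10011110 all match 10xxxxxx.
Decoded value 0xDE is ≥ 0x80 (shortest form) and not a surrogate.

valid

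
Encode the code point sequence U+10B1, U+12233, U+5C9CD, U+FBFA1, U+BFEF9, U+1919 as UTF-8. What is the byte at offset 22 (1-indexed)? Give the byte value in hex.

1-indexed offset 22 is 0-indexed offset 21.
U+10B1 → 3-byte form E1 82 B1 at offsets 0–2.
U+12233 → 4-byte form F0 92 88 B3 at offsets 3–6.
U+5C9CD → 4-byte form F1 9C A7 8D at offsets 7–10.
U+FBFA1 → 4-byte form F3 BB BE A1 at offsets 11–14.
U+BFEF9 → 4-byte form F2 BF BB B9 at offsets 15–18.
U+1919 → 3-byte form E1 A4 99 at offsets 19–21.
Offset 21 falls in char 6's range; it's byte 3 of E1 A4 99 = 0x99.

0x99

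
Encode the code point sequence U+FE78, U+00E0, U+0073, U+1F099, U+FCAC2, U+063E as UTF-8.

U+FE78: 3-byte form → EF B9 B8.
U+00E0: 2-byte form → C3 A0.
U+0073: 1-byte form → 73.
U+1F099: 4-byte form → F0 9F 82 99.
U+FCAC2: 4-byte form → F3 BC AB 82.
U+063E: 2-byte form → D8 BE.
Concatenated (16 bytes): EF B9 B8 C3 A0 73 F0 9F 82 99 F3 BC AB 82 D8 BE.

EF B9 B8 C3 A0 73 F0 9F 82 99 F3 BC AB 82 D8 BE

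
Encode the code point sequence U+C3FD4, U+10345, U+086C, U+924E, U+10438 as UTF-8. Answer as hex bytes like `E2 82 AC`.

U+C3FD4: 4-byte form → F3 83 BF 94.
U+10345: 4-byte form → F0 90 8D 85.
U+086C: 3-byte form → E0 A1 AC.
U+924E: 3-byte form → E9 89 8E.
U+10438: 4-byte form → F0 90 90 B8.
Concatenated (18 bytes): F3 83 BF 94 F0 90 8D 85 E0 A1 AC E9 89 8E F0 90 90 B8.

F3 83 BF 94 F0 90 8D 85 E0 A1 AC E9 89 8E F0 90 90 B8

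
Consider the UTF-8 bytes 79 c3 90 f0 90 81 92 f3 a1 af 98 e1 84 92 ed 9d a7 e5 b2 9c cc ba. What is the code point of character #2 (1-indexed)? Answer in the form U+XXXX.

U+00D0

Offset 0: leading byte 0x79 = 01111001 → 1-byte char #1 = 79.
Offset 1: leading byte 0xC3 = 11000011 → 2-byte char #2 = C3 90.
Leading byte 0xC3 = 11000011 matches 110xxxxx → 2-byte sequence.
Byte 1: 0xC3 = 11000011, payload 00011 (5 bits).
Byte 2: 0x90 = 10010000 (10xxxxxx ✓), payload 010000.
Concatenate: 00011010000 = 0xD0 (11 bits → U+00D0).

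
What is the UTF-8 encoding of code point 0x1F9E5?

U+1F9E5 = 0x1F9E5 = 129509 decimal. In range U+10000–U+10FFFF → 4-byte form: 11110xxx 10xxxxxx 10xxxxxx 10xxxxxx.
Binary (21 bits): 000011111100111100101.
Split 3+6+6+6: 000 | 011111 | 100111 | 100101.
Byte 1: 11110000 = 0xF0.
Byte 2: 10011111 = 0x9F.
Byte 3: 10100111 = 0xA7.
Byte 4: 10100101 = 0xA5.

F0 9F A7 A5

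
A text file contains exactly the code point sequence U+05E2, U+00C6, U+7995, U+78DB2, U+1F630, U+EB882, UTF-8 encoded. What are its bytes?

D7 A2 C3 86 E7 A6 95 F1 B8 B6 B2 F0 9F 98 B0 F3 AB A2 82

U+05E2: 2-byte form → D7 A2.
U+00C6: 2-byte form → C3 86.
U+7995: 3-byte form → E7 A6 95.
U+78DB2: 4-byte form → F1 B8 B6 B2.
U+1F630: 4-byte form → F0 9F 98 B0.
U+EB882: 4-byte form → F3 AB A2 82.
Concatenated (19 bytes): D7 A2 C3 86 E7 A6 95 F1 B8 B6 B2 F0 9F 98 B0 F3 AB A2 82.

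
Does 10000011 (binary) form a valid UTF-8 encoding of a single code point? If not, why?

Byte 0x83 = 10000011 has the form 10xxxxxx — a continuation byte — but there is no preceding leading byte.

invalid (continuation byte with no leading byte)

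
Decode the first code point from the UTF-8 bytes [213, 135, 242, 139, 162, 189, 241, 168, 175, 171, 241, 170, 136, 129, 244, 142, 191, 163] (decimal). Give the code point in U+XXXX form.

Offset 0: leading byte 0xD5 = 11010101 → 2-byte char #1 = D5 87.
Leading byte 0xD5 = 11010101 matches 110xxxxx → 2-byte sequence.
Byte 1: 0xD5 = 11010101, payload 10101 (5 bits).
Byte 2: 0x87 = 10000111 (10xxxxxx ✓), payload 000111.
Concatenate: 10101000111 = 0x547 (11 bits → U+0547).

U+0547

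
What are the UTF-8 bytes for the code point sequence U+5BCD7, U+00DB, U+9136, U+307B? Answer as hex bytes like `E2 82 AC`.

U+5BCD7: 4-byte form → F1 9B B3 97.
U+00DB: 2-byte form → C3 9B.
U+9136: 3-byte form → E9 84 B6.
U+307B: 3-byte form → E3 81 BB.
Concatenated (12 bytes): F1 9B B3 97 C3 9B E9 84 B6 E3 81 BB.

F1 9B B3 97 C3 9B E9 84 B6 E3 81 BB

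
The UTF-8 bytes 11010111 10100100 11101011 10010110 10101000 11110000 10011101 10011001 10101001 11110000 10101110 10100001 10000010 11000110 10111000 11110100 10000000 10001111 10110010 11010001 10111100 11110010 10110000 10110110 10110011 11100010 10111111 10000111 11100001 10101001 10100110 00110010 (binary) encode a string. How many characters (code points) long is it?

11

Byte at offset 0: 0xD7 = 11010111 → 2-byte char (#1). Advance 2.
Byte at offset 2: 0xEB = 11101011 → 3-byte char (#2). Advance 3.
Byte at offset 5: 0xF0 = 11110000 → 4-byte char (#3). Advance 4.
Byte at offset 9: 0xF0 = 11110000 → 4-byte char (#4). Advance 4.
Byte at offset 13: 0xC6 = 11000110 → 2-byte char (#5). Advance 2.
Byte at offset 15: 0xF4 = 11110100 → 4-byte char (#6). Advance 4.
Byte at offset 19: 0xD1 = 11010001 → 2-byte char (#7). Advance 2.
Byte at offset 21: 0xF2 = 11110010 → 4-byte char (#8). Advance 4.
Byte at offset 25: 0xE2 = 11100010 → 3-byte char (#9). Advance 3.
Byte at offset 28: 0xE1 = 11100001 → 3-byte char (#10). Advance 3.
Byte at offset 31: 0x32 = 00110010 → 1-byte char (#11). Advance 1.
Reached end at offset 32 after 11 code points.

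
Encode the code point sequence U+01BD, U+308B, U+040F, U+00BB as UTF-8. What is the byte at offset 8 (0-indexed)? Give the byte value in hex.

U+01BD → 2-byte form C6 BD at offsets 0–1.
U+308B → 3-byte form E3 82 8B at offsets 2–4.
U+040F → 2-byte form D0 8F at offsets 5–6.
U+00BB → 2-byte form C2 BB at offsets 7–8.
Offset 8 falls in char 4's range; it's byte 2 of C2 BB = 0xBB.

0xBB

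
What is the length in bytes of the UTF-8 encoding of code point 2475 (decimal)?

3

U+09AB = 0x9AB. UTF-8 uses 1 byte below 0x80, 2 below 0x800, 3 below 0x10000, 4 up to 0x10FFFF. 0x9AB is in U+0800–U+FFFF → 3 bytes.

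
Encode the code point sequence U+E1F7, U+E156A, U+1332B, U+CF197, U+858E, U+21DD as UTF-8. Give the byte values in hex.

U+E1F7: 3-byte form → EE 87 B7.
U+E156A: 4-byte form → F3 A1 95 AA.
U+1332B: 4-byte form → F0 93 8C AB.
U+CF197: 4-byte form → F3 8F 86 97.
U+858E: 3-byte form → E8 96 8E.
U+21DD: 3-byte form → E2 87 9D.
Concatenated (21 bytes): EE 87 B7 F3 A1 95 AA F0 93 8C AB F3 8F 86 97 E8 96 8E E2 87 9D.

EE 87 B7 F3 A1 95 AA F0 93 8C AB F3 8F 86 97 E8 96 8E E2 87 9D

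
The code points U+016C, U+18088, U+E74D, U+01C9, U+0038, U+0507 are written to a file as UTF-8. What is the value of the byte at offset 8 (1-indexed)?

0x9D

1-indexed offset 8 is 0-indexed offset 7.
U+016C → 2-byte form C5 AC at offsets 0–1.
U+18088 → 4-byte form F0 98 82 88 at offsets 2–5.
U+E74D → 3-byte form EE 9D 8D at offsets 6–8.
Offset 7 falls in char 3's range; it's byte 2 of EE 9D 8D = 0x9D.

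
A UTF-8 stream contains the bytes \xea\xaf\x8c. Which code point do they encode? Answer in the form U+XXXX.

Leading byte 0xEA = 11101010 matches 1110xxxx → 3-byte sequence.
Byte 1: 0xEA = 11101010, payload 1010 (4 bits).
Byte 2: 0xAF = 10101111 (10xxxxxx ✓), payload 101111.
Byte 3: 0x8C = 10001100 (10xxxxxx ✓), payload 001100.
Concatenate: 1010101111001100 = 0xABCC (16 bits → U+ABCC).

U+ABCC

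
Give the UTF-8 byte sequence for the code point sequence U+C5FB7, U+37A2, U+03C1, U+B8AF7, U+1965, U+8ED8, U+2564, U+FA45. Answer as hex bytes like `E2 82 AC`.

F3 85 BE B7 E3 9E A2 CF 81 F2 B8 AB B7 E1 A5 A5 E8 BB 98 E2 95 A4 EF A9 85

U+C5FB7: 4-byte form → F3 85 BE B7.
U+37A2: 3-byte form → E3 9E A2.
U+03C1: 2-byte form → CF 81.
U+B8AF7: 4-byte form → F2 B8 AB B7.
U+1965: 3-byte form → E1 A5 A5.
U+8ED8: 3-byte form → E8 BB 98.
U+2564: 3-byte form → E2 95 A4.
U+FA45: 3-byte form → EF A9 85.
Concatenated (25 bytes): F3 85 BE B7 E3 9E A2 CF 81 F2 B8 AB B7 E1 A5 A5 E8 BB 98 E2 95 A4 EF A9 85.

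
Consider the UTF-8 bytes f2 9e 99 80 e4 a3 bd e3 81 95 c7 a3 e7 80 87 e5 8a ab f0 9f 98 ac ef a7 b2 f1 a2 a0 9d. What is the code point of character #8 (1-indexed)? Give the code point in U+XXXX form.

U+F9F2

Offset 0: leading byte 0xF2 = 11110010 → 4-byte char #1 = F2 9E 99 80.
Offset 4: leading byte 0xE4 = 11100100 → 3-byte char #2 = E4 A3 BD.
Offset 7: leading byte 0xE3 = 11100011 → 3-byte char #3 = E3 81 95.
Offset 10: leading byte 0xC7 = 11000111 → 2-byte char #4 = C7 A3.
Offset 12: leading byte 0xE7 = 11100111 → 3-byte char #5 = E7 80 87.
Offset 15: leading byte 0xE5 = 11100101 → 3-byte char #6 = E5 8A AB.
Offset 18: leading byte 0xF0 = 11110000 → 4-byte char #7 = F0 9F 98 AC.
Offset 22: leading byte 0xEF = 11101111 → 3-byte char #8 = EF A7 B2.
Leading byte 0xEF = 11101111 matches 1110xxxx → 3-byte sequence.
Byte 1: 0xEF = 11101111, payload 1111 (4 bits).
Byte 2: 0xA7 = 10100111 (10xxxxxx ✓), payload 100111.
Byte 3: 0xB2 = 10110010 (10xxxxxx ✓), payload 110010.
Concatenate: 1111100111110010 = 0xF9F2 (16 bits → U+F9F2).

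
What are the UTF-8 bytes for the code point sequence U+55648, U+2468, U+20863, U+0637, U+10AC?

F1 95 99 88 E2 91 A8 F0 A0 A1 A3 D8 B7 E1 82 AC

U+55648: 4-byte form → F1 95 99 88.
U+2468: 3-byte form → E2 91 A8.
U+20863: 4-byte form → F0 A0 A1 A3.
U+0637: 2-byte form → D8 B7.
U+10AC: 3-byte form → E1 82 AC.
Concatenated (16 bytes): F1 95 99 88 E2 91 A8 F0 A0 A1 A3 D8 B7 E1 82 AC.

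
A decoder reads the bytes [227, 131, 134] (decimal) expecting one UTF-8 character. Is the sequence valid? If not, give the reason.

valid

Leading byte 0xE3 = 11100011 → 3-byte form.
Continuation bytes 0x83=10000011, 0x86=10000110 all match 10xxxxxx.
Decoded value 0x30C6 is ≥ 0x800 (shortest form) and not a surrogate.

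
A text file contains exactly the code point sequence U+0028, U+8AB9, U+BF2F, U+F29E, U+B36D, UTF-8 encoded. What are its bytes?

28 E8 AA B9 EB BC AF EF 8A 9E EB 8D AD

U+0028: 1-byte form → 28.
U+8AB9: 3-byte form → E8 AA B9.
U+BF2F: 3-byte form → EB BC AF.
U+F29E: 3-byte form → EF 8A 9E.
U+B36D: 3-byte form → EB 8D AD.
Concatenated (13 bytes): 28 E8 AA B9 EB BC AF EF 8A 9E EB 8D AD.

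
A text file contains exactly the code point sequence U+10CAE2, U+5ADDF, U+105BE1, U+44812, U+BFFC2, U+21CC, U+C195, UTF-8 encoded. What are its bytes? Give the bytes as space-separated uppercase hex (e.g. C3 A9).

U+10CAE2: 4-byte form → F4 8C AB A2.
U+5ADDF: 4-byte form → F1 9A B7 9F.
U+105BE1: 4-byte form → F4 85 AF A1.
U+44812: 4-byte form → F1 84 A0 92.
U+BFFC2: 4-byte form → F2 BF BF 82.
U+21CC: 3-byte form → E2 87 8C.
U+C195: 3-byte form → EC 86 95.
Concatenated (26 bytes): F4 8C AB A2 F1 9A B7 9F F4 85 AF A1 F1 84 A0 92 F2 BF BF 82 E2 87 8C EC 86 95.

F4 8C AB A2 F1 9A B7 9F F4 85 AF A1 F1 84 A0 92 F2 BF BF 82 E2 87 8C EC 86 95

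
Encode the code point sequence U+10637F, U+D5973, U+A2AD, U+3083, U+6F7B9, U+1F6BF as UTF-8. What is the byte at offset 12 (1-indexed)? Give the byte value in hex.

1-indexed offset 12 is 0-indexed offset 11.
U+10637F → 4-byte form F4 86 8D BF at offsets 0–3.
U+D5973 → 4-byte form F3 95 A5 B3 at offsets 4–7.
U+A2AD → 3-byte form EA 8A AD at offsets 8–10.
U+3083 → 3-byte form E3 82 83 at offsets 11–13.
Offset 11 falls in char 4's range; it's byte 1 of E3 82 83 = 0xE3.

0xE3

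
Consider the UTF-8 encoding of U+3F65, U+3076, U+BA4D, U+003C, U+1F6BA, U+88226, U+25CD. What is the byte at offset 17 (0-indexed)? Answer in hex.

U+3F65 → 3-byte form E3 BD A5 at offsets 0–2.
U+3076 → 3-byte form E3 81 B6 at offsets 3–5.
U+BA4D → 3-byte form EB A9 8D at offsets 6–8.
U+003C → 1-byte form 3C at offsets 9–9.
U+1F6BA → 4-byte form F0 9F 9A BA at offsets 10–13.
U+88226 → 4-byte form F2 88 88 A6 at offsets 14–17.
Offset 17 falls in char 6's range; it's byte 4 of F2 88 88 A6 = 0xA6.

0xA6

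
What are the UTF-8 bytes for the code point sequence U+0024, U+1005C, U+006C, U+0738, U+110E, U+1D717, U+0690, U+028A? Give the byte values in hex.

U+0024: 1-byte form → 24.
U+1005C: 4-byte form → F0 90 81 9C.
U+006C: 1-byte form → 6C.
U+0738: 2-byte form → DC B8.
U+110E: 3-byte form → E1 84 8E.
U+1D717: 4-byte form → F0 9D 9C 97.
U+0690: 2-byte form → DA 90.
U+028A: 2-byte form → CA 8A.
Concatenated (19 bytes): 24 F0 90 81 9C 6C DC B8 E1 84 8E F0 9D 9C 97 DA 90 CA 8A.

24 F0 90 81 9C 6C DC B8 E1 84 8E F0 9D 9C 97 DA 90 CA 8A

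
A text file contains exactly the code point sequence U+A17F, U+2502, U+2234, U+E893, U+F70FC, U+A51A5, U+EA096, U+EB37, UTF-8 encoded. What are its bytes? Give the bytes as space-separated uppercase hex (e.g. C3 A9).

U+A17F: 3-byte form → EA 85 BF.
U+2502: 3-byte form → E2 94 82.
U+2234: 3-byte form → E2 88 B4.
U+E893: 3-byte form → EE A2 93.
U+F70FC: 4-byte form → F3 B7 83 BC.
U+A51A5: 4-byte form → F2 A5 86 A5.
U+EA096: 4-byte form → F3 AA 82 96.
U+EB37: 3-byte form → EE AC B7.
Concatenated (27 bytes): EA 85 BF E2 94 82 E2 88 B4 EE A2 93 F3 B7 83 BC F2 A5 86 A5 F3 AA 82 96 EE AC B7.

EA 85 BF E2 94 82 E2 88 B4 EE A2 93 F3 B7 83 BC F2 A5 86 A5 F3 AA 82 96 EE AC B7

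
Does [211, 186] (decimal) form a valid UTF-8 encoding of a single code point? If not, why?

valid

Leading byte 0xD3 = 11010011 → 2-byte form.
Continuation bytes 0xBA=10111010 all match 10xxxxxx.
Decoded value 0x4FA is ≥ 0x80 (shortest form) and not a surrogate.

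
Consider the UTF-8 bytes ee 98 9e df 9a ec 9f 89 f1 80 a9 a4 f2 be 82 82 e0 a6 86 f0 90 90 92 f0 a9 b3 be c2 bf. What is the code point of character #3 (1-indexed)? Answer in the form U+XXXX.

U+C7C9

Offset 0: leading byte 0xEE = 11101110 → 3-byte char #1 = EE 98 9E.
Offset 3: leading byte 0xDF = 11011111 → 2-byte char #2 = DF 9A.
Offset 5: leading byte 0xEC = 11101100 → 3-byte char #3 = EC 9F 89.
Leading byte 0xEC = 11101100 matches 1110xxxx → 3-byte sequence.
Byte 1: 0xEC = 11101100, payload 1100 (4 bits).
Byte 2: 0x9F = 10011111 (10xxxxxx ✓), payload 011111.
Byte 3: 0x89 = 10001001 (10xxxxxx ✓), payload 001001.
Concatenate: 1100011111001001 = 0xC7C9 (16 bits → U+C7C9).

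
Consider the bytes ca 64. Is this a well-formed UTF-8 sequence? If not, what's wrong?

Leading byte 0xCA = 11001010 → 2-byte form.
Byte 2 is 0x64 = 01100100, which is not 10xxxxxx — expected a continuation byte.

invalid (non-continuation byte where continuation expected)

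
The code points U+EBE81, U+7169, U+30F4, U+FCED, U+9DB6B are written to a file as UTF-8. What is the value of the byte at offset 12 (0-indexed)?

0xAD

U+EBE81 → 4-byte form F3 AB BA 81 at offsets 0–3.
U+7169 → 3-byte form E7 85 A9 at offsets 4–6.
U+30F4 → 3-byte form E3 83 B4 at offsets 7–9.
U+FCED → 3-byte form EF B3 AD at offsets 10–12.
Offset 12 falls in char 4's range; it's byte 3 of EF B3 AD = 0xAD.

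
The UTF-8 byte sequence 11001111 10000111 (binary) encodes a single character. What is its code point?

Leading byte 0xCF = 11001111 matches 110xxxxx → 2-byte sequence.
Byte 1: 0xCF = 11001111, payload 01111 (5 bits).
Byte 2: 0x87 = 10000111 (10xxxxxx ✓), payload 000111.
Concatenate: 01111000111 = 0x3C7 (11 bits → U+03C7).

U+03C7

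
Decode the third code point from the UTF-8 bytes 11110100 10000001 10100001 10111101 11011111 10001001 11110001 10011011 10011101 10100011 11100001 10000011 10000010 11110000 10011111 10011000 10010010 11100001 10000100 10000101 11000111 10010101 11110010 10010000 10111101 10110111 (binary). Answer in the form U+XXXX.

U+5B763

Offset 0: leading byte 0xF4 = 11110100 → 4-byte char #1 = F4 81 A1 BD.
Offset 4: leading byte 0xDF = 11011111 → 2-byte char #2 = DF 89.
Offset 6: leading byte 0xF1 = 11110001 → 4-byte char #3 = F1 9B 9D A3.
Leading byte 0xF1 = 11110001 matches 11110xxx → 4-byte sequence.
Byte 1: 0xF1 = 11110001, payload 001 (3 bits).
Byte 2: 0x9B = 10011011 (10xxxxxx ✓), payload 011011.
Byte 3: 0x9D = 10011101 (10xxxxxx ✓), payload 011101.
Byte 4: 0xA3 = 10100011 (10xxxxxx ✓), payload 100011.
Concatenate: 001011011011101100011 = 0x5B763 (21 bits → U+5B763).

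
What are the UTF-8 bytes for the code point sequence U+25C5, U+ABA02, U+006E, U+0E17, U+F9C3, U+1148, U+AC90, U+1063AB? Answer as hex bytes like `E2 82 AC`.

U+25C5: 3-byte form → E2 97 85.
U+ABA02: 4-byte form → F2 AB A8 82.
U+006E: 1-byte form → 6E.
U+0E17: 3-byte form → E0 B8 97.
U+F9C3: 3-byte form → EF A7 83.
U+1148: 3-byte form → E1 85 88.
U+AC90: 3-byte form → EA B2 90.
U+1063AB: 4-byte form → F4 86 8E AB.
Concatenated (24 bytes): E2 97 85 F2 AB A8 82 6E E0 B8 97 EF A7 83 E1 85 88 EA B2 90 F4 86 8E AB.

E2 97 85 F2 AB A8 82 6E E0 B8 97 EF A7 83 E1 85 88 EA B2 90 F4 86 8E AB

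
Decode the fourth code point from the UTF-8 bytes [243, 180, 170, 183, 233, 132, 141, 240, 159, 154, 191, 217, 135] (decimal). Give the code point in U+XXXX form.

Offset 0: leading byte 0xF3 = 11110011 → 4-byte char #1 = F3 B4 AA B7.
Offset 4: leading byte 0xE9 = 11101001 → 3-byte char #2 = E9 84 8D.
Offset 7: leading byte 0xF0 = 11110000 → 4-byte char #3 = F0 9F 9A BF.
Offset 11: leading byte 0xD9 = 11011001 → 2-byte char #4 = D9 87.
Leading byte 0xD9 = 11011001 matches 110xxxxx → 2-byte sequence.
Byte 1: 0xD9 = 11011001, payload 11001 (5 bits).
Byte 2: 0x87 = 10000111 (10xxxxxx ✓), payload 000111.
Concatenate: 11001000111 = 0x647 (11 bits → U+0647).

U+0647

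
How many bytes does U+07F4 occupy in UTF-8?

2

U+07F4 = 0x7F4. UTF-8 uses 1 byte below 0x80, 2 below 0x800, 3 below 0x10000, 4 up to 0x10FFFF. 0x7F4 is in U+0080–U+07FF → 2 bytes.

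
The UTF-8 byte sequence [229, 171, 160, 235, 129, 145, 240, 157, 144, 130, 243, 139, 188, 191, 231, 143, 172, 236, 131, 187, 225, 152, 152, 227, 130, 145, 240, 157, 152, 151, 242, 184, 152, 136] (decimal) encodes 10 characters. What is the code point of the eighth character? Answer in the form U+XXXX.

Offset 0: leading byte 0xE5 = 11100101 → 3-byte char #1 = E5 AB A0.
Offset 3: leading byte 0xEB = 11101011 → 3-byte char #2 = EB 81 91.
Offset 6: leading byte 0xF0 = 11110000 → 4-byte char #3 = F0 9D 90 82.
Offset 10: leading byte 0xF3 = 11110011 → 4-byte char #4 = F3 8B BC BF.
Offset 14: leading byte 0xE7 = 11100111 → 3-byte char #5 = E7 8F AC.
Offset 17: leading byte 0xEC = 11101100 → 3-byte char #6 = EC 83 BB.
Offset 20: leading byte 0xE1 = 11100001 → 3-byte char #7 = E1 98 98.
Offset 23: leading byte 0xE3 = 11100011 → 3-byte char #8 = E3 82 91.
Leading byte 0xE3 = 11100011 matches 1110xxxx → 3-byte sequence.
Byte 1: 0xE3 = 11100011, payload 0011 (4 bits).
Byte 2: 0x82 = 10000010 (10xxxxxx ✓), payload 000010.
Byte 3: 0x91 = 10010001 (10xxxxxx ✓), payload 010001.
Concatenate: 0011000010010001 = 0x3091 (16 bits → U+3091).

U+3091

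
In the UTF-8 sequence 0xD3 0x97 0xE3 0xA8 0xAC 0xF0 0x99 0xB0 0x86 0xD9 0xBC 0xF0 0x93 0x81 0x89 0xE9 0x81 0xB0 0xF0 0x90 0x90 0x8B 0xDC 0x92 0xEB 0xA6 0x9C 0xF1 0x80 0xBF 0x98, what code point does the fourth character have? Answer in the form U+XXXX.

Offset 0: leading byte 0xD3 = 11010011 → 2-byte char #1 = D3 97.
Offset 2: leading byte 0xE3 = 11100011 → 3-byte char #2 = E3 A8 AC.
Offset 5: leading byte 0xF0 = 11110000 → 4-byte char #3 = F0 99 B0 86.
Offset 9: leading byte 0xD9 = 11011001 → 2-byte char #4 = D9 BC.
Leading byte 0xD9 = 11011001 matches 110xxxxx → 2-byte sequence.
Byte 1: 0xD9 = 11011001, payload 11001 (5 bits).
Byte 2: 0xBC = 10111100 (10xxxxxx ✓), payload 111100.
Concatenate: 11001111100 = 0x67C (11 bits → U+067C).

U+067C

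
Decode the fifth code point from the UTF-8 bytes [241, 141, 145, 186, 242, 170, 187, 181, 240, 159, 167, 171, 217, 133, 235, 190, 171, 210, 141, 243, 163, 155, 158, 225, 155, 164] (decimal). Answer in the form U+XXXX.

U+BFAB

Offset 0: leading byte 0xF1 = 11110001 → 4-byte char #1 = F1 8D 91 BA.
Offset 4: leading byte 0xF2 = 11110010 → 4-byte char #2 = F2 AA BB B5.
Offset 8: leading byte 0xF0 = 11110000 → 4-byte char #3 = F0 9F A7 AB.
Offset 12: leading byte 0xD9 = 11011001 → 2-byte char #4 = D9 85.
Offset 14: leading byte 0xEB = 11101011 → 3-byte char #5 = EB BE AB.
Leading byte 0xEB = 11101011 matches 1110xxxx → 3-byte sequence.
Byte 1: 0xEB = 11101011, payload 1011 (4 bits).
Byte 2: 0xBE = 10111110 (10xxxxxx ✓), payload 111110.
Byte 3: 0xAB = 10101011 (10xxxxxx ✓), payload 101011.
Concatenate: 1011111110101011 = 0xBFAB (16 bits → U+BFAB).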